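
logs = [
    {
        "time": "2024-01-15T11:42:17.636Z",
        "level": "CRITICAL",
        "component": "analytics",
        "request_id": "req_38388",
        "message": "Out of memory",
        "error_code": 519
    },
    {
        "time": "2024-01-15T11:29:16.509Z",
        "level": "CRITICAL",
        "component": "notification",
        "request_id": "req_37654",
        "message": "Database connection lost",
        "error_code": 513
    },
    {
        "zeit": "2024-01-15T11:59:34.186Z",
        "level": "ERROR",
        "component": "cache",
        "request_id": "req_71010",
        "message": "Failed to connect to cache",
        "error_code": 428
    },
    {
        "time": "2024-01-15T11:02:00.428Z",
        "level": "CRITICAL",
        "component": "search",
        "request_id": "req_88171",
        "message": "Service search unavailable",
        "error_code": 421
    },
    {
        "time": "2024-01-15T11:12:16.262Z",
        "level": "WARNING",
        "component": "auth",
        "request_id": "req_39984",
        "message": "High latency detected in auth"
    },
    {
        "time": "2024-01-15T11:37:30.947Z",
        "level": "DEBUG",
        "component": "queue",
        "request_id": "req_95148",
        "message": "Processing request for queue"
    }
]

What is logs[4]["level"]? "WARNING"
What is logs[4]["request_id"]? "req_39984"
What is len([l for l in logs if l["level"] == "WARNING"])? 1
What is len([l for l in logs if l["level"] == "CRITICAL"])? 3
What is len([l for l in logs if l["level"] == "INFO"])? 0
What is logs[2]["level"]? "ERROR"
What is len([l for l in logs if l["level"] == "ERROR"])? 1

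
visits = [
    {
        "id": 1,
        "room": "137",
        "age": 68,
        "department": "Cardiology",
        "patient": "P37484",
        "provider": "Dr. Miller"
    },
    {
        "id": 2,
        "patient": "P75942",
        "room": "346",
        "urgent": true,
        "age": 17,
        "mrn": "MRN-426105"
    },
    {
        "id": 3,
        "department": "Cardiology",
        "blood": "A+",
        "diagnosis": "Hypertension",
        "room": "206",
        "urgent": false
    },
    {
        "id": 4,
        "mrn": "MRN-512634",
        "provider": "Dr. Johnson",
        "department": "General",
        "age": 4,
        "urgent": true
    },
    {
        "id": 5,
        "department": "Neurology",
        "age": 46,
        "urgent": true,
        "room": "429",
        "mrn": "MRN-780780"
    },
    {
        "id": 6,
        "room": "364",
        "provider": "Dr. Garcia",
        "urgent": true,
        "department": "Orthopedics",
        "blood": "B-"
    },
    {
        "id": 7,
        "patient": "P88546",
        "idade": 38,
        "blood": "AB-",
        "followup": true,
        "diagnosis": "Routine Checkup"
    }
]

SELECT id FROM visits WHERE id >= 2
[2, 3, 4, 5, 6, 7]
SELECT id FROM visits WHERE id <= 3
[1, 2, 3]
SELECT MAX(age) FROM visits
68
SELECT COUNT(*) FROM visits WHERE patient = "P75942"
1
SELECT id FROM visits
[1, 2, 3, 4, 5, 6, 7]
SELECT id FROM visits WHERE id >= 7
[7]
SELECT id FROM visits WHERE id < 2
[1]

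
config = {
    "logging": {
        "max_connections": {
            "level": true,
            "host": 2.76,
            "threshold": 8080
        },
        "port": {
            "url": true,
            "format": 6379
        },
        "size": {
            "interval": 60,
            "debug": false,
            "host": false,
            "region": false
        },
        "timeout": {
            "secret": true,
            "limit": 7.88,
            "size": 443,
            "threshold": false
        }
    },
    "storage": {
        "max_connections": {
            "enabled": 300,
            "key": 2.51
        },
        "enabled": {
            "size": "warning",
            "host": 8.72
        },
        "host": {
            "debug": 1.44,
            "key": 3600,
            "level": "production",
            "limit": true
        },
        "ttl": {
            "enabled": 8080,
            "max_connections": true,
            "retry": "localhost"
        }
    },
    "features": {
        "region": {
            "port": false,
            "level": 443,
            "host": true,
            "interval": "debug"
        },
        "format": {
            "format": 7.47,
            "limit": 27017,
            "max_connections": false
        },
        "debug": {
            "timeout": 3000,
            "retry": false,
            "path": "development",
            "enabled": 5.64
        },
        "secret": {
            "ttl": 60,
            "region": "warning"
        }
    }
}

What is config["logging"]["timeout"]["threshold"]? False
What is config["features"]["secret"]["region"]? "warning"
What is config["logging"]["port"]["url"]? True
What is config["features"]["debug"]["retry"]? False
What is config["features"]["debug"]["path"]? "development"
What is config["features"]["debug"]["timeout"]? 3000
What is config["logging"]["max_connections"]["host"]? 2.76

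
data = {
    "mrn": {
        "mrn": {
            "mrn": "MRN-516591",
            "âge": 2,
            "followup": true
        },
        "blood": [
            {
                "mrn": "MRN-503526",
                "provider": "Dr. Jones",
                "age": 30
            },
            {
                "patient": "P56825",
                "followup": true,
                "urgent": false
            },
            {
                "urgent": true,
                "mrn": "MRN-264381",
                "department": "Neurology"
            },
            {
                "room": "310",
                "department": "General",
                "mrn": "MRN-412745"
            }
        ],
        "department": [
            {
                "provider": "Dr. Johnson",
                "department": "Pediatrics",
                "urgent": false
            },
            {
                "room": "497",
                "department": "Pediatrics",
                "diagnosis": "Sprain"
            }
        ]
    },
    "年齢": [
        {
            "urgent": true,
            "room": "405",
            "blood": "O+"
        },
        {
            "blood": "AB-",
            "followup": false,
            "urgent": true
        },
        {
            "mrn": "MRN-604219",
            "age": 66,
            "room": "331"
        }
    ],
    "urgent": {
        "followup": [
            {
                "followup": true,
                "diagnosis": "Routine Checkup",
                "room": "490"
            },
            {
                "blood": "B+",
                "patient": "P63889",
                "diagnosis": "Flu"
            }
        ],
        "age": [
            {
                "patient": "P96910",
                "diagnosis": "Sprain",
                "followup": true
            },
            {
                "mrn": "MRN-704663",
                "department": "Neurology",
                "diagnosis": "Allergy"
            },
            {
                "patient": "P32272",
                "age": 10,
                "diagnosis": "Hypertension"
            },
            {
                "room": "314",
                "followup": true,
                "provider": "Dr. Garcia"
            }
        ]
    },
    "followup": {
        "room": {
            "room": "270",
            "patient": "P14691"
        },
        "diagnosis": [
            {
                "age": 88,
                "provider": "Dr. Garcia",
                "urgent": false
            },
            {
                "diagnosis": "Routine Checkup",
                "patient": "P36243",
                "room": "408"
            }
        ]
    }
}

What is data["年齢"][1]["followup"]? False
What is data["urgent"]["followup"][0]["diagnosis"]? "Routine Checkup"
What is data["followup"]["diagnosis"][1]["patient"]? "P36243"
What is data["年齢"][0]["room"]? "405"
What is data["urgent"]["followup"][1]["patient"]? "P63889"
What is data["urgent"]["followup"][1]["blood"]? "B+"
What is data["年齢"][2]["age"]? 66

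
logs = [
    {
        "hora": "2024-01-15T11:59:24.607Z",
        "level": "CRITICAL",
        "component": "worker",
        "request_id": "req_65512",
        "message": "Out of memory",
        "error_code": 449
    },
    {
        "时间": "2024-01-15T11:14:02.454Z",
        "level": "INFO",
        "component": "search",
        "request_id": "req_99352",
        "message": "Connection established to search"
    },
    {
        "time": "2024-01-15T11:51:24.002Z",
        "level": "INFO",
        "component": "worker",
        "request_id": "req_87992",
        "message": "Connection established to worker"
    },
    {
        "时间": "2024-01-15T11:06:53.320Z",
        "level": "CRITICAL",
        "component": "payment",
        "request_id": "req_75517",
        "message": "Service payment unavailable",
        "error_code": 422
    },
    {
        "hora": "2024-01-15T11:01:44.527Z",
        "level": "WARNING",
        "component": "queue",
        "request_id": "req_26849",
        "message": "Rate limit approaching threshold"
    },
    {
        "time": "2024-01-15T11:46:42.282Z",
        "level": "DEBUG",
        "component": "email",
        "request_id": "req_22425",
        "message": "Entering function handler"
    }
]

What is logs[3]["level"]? "CRITICAL"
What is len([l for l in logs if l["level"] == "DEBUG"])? 1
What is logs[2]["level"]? "INFO"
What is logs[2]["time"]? "2024-01-15T11:51:24.002Z"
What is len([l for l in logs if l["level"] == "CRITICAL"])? 2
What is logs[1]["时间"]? "2024-01-15T11:14:02.454Z"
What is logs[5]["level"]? "DEBUG"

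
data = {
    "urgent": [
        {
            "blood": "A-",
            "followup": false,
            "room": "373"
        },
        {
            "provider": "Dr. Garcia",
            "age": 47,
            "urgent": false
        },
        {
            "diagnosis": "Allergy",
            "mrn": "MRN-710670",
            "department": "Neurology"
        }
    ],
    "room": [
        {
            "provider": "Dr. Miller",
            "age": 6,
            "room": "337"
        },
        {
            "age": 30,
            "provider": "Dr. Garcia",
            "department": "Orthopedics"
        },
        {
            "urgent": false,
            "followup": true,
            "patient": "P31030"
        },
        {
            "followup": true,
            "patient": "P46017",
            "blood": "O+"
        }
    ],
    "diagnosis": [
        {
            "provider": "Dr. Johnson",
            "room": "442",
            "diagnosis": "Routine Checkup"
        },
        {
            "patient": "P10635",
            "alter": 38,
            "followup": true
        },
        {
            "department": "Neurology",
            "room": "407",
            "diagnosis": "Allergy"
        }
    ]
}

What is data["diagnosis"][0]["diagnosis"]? "Routine Checkup"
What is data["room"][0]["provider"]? "Dr. Miller"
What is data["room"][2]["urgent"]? False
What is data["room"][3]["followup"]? True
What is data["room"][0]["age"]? 6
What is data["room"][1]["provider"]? "Dr. Garcia"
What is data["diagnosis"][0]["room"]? "442"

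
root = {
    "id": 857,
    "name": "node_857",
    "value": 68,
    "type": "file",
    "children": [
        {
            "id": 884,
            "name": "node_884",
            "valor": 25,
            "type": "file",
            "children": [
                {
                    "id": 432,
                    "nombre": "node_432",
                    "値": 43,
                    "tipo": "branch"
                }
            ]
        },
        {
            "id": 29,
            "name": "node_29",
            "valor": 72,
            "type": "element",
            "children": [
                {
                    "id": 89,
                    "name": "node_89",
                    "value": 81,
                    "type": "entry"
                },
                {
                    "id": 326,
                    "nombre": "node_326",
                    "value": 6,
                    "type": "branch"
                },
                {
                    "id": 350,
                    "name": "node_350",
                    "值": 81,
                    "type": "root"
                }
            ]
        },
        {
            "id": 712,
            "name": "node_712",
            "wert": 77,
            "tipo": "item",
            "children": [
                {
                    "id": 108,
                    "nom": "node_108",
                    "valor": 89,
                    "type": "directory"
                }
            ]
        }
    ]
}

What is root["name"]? "node_857"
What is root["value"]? 68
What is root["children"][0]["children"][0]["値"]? 43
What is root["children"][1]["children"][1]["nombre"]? "node_326"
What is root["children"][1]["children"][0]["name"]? "node_89"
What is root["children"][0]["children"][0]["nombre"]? "node_432"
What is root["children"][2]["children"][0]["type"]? "directory"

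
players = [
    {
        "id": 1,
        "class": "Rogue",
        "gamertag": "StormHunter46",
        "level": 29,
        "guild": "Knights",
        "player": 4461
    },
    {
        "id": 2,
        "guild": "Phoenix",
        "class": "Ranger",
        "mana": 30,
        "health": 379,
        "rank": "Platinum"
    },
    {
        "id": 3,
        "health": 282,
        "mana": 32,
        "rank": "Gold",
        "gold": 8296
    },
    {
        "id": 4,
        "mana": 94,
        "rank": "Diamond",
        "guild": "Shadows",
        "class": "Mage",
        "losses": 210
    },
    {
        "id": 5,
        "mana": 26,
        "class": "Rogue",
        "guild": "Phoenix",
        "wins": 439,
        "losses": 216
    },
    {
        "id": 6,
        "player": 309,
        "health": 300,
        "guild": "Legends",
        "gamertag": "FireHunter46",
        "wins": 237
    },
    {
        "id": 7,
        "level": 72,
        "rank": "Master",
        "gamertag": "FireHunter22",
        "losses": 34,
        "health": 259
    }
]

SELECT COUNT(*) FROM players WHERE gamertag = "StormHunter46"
1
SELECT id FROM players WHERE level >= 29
[1, 7]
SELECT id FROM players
[1, 2, 3, 4, 5, 6, 7]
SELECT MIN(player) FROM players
309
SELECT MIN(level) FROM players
29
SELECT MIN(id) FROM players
1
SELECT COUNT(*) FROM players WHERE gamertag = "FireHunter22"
1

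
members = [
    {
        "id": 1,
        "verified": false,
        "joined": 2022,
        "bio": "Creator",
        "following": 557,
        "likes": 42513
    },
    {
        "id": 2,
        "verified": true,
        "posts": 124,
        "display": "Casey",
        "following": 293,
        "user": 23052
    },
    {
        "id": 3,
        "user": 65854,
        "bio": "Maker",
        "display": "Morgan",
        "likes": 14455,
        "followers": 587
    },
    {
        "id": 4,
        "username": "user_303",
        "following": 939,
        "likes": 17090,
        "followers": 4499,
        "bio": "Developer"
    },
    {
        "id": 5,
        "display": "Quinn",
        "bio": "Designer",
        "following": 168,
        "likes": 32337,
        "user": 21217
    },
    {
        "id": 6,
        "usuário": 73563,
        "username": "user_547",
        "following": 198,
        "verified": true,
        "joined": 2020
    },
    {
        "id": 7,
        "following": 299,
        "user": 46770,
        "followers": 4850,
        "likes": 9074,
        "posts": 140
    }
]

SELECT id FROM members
[1, 2, 3, 4, 5, 6, 7]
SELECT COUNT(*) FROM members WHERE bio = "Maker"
1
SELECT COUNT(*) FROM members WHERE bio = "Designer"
1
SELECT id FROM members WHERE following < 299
[2, 5, 6]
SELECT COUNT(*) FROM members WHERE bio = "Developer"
1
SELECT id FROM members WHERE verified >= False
[1, 2, 6]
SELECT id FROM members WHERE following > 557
[4]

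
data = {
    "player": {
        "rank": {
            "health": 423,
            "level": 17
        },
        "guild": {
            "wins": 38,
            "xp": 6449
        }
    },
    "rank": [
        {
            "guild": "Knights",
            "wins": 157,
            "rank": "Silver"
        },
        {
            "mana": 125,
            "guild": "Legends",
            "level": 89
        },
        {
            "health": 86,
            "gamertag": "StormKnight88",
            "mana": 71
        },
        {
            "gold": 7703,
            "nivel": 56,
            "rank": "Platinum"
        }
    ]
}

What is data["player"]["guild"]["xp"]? 6449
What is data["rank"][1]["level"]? 89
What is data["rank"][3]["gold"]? 7703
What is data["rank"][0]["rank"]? "Silver"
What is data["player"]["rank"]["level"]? 17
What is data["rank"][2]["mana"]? 71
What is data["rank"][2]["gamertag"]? "StormKnight88"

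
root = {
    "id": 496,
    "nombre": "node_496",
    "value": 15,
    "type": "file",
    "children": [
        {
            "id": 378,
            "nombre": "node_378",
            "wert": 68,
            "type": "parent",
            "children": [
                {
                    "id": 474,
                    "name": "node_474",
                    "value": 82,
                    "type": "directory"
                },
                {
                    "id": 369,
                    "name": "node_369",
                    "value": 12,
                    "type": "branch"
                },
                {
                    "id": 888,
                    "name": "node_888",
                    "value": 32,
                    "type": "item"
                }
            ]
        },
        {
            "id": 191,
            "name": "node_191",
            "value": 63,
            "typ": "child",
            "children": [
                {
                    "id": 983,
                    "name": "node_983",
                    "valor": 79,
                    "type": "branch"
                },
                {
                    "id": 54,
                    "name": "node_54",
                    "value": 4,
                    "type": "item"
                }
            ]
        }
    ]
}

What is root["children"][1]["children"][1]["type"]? "item"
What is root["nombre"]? "node_496"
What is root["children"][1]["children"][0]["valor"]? 79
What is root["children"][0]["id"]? 378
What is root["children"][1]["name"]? "node_191"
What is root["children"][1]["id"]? 191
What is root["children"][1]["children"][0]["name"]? "node_983"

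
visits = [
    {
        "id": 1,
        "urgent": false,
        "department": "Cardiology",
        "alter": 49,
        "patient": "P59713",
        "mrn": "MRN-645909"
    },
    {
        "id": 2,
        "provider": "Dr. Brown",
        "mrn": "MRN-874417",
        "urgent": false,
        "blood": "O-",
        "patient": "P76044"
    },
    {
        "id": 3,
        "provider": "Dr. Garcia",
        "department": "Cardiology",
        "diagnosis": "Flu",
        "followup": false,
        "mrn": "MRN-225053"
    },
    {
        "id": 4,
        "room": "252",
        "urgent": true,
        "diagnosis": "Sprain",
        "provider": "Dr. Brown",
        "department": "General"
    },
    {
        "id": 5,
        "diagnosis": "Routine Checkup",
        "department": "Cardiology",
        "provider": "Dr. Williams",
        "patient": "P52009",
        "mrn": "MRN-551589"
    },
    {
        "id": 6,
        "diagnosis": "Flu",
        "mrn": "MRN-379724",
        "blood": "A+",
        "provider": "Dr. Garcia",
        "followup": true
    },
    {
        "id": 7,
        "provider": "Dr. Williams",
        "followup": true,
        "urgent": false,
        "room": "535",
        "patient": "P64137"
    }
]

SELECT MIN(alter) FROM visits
49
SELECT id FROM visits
[1, 2, 3, 4, 5, 6, 7]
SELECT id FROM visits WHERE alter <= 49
[1]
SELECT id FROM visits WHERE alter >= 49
[1]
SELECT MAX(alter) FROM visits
49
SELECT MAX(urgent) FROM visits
True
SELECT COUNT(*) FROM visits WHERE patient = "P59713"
1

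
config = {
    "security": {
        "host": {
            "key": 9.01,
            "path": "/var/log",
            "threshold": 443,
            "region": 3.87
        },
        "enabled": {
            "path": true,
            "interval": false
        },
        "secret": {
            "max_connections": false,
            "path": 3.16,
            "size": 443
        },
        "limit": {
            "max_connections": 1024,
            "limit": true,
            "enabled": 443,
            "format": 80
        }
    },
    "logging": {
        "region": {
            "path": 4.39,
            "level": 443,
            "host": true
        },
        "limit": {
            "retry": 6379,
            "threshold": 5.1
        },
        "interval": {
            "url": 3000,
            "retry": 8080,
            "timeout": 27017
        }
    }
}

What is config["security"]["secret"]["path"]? 3.16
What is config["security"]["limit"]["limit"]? True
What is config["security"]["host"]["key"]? 9.01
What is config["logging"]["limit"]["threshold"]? 5.1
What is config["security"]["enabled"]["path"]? True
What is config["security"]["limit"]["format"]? 80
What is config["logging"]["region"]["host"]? True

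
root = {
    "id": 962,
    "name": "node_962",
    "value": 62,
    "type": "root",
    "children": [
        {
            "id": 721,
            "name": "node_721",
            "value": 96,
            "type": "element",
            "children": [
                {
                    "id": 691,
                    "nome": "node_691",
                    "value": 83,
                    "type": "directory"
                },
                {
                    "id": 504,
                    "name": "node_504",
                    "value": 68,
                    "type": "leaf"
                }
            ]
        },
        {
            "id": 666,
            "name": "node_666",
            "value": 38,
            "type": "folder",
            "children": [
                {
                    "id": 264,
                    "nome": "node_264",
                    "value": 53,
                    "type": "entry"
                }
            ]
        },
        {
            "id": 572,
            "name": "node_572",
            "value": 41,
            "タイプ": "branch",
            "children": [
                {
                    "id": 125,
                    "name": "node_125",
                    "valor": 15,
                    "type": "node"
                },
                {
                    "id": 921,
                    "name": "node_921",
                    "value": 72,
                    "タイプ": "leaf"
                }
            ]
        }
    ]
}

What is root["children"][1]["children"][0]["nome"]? "node_264"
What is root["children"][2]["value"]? 41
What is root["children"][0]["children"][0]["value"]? 83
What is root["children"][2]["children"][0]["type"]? "node"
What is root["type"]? "root"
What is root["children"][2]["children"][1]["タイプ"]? "leaf"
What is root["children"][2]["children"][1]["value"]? 72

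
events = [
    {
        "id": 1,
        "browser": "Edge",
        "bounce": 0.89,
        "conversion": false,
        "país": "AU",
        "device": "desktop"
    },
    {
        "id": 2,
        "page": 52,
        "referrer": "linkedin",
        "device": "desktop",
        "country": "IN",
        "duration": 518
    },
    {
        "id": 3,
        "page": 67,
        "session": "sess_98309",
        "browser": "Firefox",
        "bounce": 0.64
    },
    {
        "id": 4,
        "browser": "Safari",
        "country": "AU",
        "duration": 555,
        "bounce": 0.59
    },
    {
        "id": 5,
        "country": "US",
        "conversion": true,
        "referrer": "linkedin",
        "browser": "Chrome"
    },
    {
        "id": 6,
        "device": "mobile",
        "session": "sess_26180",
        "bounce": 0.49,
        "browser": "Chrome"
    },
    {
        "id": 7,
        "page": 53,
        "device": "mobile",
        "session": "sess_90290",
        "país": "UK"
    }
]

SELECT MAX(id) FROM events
7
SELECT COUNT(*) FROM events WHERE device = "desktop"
2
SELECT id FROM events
[1, 2, 3, 4, 5, 6, 7]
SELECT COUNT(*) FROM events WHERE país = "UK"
1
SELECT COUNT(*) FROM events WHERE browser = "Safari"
1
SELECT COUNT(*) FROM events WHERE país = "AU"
1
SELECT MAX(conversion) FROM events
True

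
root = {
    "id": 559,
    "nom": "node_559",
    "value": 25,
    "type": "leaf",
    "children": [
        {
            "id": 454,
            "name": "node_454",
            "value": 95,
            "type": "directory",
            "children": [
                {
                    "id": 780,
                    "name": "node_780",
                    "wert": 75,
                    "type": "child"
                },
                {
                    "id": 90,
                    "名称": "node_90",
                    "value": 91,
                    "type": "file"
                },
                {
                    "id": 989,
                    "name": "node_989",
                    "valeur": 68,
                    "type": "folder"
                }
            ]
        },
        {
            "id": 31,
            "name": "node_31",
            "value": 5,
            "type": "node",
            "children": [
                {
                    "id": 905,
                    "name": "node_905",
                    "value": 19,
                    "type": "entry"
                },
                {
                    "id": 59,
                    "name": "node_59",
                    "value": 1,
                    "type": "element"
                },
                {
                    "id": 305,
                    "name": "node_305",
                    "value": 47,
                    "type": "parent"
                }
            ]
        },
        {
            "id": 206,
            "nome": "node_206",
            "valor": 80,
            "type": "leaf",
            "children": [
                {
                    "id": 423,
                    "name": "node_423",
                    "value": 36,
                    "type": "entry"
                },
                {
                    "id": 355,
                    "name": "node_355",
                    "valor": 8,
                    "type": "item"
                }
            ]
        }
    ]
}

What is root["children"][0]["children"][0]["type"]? "child"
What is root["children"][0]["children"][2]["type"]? "folder"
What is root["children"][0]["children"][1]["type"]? "file"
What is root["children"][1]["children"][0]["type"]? "entry"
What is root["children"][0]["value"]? 95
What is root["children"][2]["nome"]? "node_206"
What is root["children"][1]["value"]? 5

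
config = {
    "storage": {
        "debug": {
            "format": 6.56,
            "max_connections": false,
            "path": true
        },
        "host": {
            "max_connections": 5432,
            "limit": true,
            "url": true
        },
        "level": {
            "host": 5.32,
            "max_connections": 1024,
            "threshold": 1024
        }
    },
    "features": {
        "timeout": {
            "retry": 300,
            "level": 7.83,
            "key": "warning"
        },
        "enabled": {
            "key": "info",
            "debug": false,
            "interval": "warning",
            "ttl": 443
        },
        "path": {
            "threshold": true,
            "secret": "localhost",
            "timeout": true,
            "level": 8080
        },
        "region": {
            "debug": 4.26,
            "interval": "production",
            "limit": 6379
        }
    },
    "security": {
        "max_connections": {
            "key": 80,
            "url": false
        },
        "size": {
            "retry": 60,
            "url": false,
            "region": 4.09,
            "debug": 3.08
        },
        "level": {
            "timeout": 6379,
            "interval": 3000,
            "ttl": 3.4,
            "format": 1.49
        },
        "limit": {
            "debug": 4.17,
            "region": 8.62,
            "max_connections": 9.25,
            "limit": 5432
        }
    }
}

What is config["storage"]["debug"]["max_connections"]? False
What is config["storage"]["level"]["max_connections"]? 1024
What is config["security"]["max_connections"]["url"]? False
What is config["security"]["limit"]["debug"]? 4.17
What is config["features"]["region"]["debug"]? 4.26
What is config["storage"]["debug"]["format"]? 6.56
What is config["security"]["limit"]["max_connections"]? 9.25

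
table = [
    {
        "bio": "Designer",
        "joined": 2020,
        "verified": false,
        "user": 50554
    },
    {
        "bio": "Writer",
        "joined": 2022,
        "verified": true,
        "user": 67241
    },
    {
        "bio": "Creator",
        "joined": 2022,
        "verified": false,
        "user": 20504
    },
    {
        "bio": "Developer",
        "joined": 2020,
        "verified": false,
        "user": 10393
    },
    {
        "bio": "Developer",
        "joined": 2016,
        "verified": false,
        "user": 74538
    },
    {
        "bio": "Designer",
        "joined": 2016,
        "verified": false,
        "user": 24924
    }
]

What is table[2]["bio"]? "Creator"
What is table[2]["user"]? 20504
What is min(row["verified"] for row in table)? False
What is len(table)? 6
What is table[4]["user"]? 74538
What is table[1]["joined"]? 2022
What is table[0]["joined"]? 2020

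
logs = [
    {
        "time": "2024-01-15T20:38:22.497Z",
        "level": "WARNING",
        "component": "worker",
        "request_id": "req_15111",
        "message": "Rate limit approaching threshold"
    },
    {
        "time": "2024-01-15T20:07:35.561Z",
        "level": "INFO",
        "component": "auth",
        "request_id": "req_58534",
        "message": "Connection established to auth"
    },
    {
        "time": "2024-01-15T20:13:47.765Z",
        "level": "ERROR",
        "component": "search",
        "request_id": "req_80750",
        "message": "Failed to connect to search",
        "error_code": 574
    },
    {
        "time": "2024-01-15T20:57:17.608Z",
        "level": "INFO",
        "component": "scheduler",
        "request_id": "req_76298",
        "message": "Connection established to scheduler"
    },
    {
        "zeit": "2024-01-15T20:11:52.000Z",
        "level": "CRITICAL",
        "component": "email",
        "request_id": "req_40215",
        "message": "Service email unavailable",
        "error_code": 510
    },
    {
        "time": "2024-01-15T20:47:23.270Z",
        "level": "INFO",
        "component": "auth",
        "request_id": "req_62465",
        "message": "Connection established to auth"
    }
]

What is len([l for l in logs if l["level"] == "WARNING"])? 1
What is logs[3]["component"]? "scheduler"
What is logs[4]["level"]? "CRITICAL"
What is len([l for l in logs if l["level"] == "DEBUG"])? 0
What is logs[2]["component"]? "search"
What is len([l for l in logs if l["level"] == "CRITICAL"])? 1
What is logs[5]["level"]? "INFO"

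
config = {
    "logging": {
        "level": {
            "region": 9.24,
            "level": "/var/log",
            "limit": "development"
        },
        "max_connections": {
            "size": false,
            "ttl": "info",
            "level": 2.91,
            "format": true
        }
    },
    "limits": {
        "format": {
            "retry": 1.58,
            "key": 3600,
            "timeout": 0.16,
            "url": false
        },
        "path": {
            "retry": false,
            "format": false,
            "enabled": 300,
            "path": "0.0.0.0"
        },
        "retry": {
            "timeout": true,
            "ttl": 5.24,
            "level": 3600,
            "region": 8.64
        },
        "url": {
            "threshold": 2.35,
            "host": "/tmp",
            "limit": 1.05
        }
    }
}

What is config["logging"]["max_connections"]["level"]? 2.91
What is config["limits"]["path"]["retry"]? False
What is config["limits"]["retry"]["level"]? 3600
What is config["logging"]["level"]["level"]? "/var/log"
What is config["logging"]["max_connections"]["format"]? True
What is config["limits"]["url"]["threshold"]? 2.35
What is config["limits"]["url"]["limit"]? 1.05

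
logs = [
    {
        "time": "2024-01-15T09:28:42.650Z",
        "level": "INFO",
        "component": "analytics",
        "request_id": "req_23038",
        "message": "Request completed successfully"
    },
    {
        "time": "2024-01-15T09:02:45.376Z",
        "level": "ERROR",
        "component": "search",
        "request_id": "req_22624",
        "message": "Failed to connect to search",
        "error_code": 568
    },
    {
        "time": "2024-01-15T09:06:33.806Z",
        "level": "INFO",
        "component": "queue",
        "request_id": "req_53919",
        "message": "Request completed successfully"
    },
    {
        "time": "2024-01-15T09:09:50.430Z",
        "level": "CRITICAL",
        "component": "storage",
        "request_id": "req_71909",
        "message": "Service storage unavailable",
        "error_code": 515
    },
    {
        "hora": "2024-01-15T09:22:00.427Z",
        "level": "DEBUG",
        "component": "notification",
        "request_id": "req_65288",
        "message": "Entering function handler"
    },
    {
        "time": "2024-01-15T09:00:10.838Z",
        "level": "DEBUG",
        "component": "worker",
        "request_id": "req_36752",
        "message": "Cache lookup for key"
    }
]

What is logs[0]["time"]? "2024-01-15T09:28:42.650Z"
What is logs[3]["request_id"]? "req_71909"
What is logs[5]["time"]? "2024-01-15T09:00:10.838Z"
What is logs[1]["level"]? "ERROR"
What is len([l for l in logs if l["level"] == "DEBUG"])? 2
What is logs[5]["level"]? "DEBUG"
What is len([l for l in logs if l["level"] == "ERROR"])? 1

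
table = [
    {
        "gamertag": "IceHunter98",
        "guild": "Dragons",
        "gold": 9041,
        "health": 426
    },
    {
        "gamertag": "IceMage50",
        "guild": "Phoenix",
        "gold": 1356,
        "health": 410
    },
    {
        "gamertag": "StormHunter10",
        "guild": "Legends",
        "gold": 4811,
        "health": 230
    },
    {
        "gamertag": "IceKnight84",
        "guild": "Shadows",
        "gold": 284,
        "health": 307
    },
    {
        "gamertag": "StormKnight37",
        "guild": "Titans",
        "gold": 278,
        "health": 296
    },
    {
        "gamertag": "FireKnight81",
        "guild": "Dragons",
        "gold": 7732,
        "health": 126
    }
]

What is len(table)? 6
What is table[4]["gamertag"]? "StormKnight37"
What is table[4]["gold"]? 278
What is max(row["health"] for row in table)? 426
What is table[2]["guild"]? "Legends"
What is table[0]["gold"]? 9041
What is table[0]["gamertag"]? "IceHunter98"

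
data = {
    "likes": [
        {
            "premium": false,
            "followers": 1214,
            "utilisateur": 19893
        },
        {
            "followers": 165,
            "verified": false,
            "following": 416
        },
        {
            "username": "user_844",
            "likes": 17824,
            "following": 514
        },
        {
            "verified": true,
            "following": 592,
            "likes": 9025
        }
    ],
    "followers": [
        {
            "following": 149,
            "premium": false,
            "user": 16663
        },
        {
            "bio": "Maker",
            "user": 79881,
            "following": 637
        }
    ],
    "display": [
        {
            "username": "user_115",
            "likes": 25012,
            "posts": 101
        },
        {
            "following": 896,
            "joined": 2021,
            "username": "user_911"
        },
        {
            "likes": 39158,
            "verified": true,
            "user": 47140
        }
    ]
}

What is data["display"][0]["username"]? "user_115"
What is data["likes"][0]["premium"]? False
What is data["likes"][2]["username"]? "user_844"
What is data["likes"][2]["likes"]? 17824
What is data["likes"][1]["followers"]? 165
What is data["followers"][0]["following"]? 149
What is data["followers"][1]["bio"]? "Maker"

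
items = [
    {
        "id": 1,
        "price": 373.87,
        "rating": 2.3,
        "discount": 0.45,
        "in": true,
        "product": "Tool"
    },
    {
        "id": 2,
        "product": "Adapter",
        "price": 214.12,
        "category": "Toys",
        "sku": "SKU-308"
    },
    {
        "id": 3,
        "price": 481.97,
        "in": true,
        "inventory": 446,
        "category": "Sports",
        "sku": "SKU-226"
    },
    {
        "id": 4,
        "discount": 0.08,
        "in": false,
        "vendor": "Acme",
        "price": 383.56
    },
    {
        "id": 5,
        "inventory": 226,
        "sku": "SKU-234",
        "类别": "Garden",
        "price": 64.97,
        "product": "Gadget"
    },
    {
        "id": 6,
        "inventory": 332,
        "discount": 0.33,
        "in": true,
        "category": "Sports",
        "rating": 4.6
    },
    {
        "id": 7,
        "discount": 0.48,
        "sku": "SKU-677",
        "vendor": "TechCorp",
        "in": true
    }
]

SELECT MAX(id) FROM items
7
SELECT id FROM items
[1, 2, 3, 4, 5, 6, 7]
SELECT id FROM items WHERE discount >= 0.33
[1, 6, 7]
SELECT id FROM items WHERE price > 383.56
[3]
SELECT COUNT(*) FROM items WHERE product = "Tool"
1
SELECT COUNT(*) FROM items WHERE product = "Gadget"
1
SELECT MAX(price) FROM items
481.97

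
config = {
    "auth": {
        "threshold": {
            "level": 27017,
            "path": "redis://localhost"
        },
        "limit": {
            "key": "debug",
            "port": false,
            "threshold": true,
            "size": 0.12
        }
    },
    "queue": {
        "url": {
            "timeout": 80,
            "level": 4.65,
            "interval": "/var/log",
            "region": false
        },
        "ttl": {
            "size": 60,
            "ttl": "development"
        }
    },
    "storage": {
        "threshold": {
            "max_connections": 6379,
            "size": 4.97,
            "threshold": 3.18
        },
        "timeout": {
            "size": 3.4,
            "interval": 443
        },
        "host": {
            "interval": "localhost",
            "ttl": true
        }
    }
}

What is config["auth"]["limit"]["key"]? "debug"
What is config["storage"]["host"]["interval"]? "localhost"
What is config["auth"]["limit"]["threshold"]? True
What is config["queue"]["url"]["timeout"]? 80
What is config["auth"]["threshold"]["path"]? "redis://localhost"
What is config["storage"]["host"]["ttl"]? True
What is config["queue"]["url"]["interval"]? "/var/log"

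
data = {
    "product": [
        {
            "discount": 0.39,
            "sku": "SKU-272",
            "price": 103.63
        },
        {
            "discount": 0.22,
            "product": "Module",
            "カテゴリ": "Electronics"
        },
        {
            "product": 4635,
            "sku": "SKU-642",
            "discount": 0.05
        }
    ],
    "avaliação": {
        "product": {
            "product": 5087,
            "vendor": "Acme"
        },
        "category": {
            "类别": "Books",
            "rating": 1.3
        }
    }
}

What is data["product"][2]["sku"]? "SKU-642"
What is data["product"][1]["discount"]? 0.22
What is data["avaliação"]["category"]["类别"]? "Books"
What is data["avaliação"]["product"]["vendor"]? "Acme"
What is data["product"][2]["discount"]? 0.05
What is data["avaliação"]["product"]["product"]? 5087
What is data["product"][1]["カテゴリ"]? "Electronics"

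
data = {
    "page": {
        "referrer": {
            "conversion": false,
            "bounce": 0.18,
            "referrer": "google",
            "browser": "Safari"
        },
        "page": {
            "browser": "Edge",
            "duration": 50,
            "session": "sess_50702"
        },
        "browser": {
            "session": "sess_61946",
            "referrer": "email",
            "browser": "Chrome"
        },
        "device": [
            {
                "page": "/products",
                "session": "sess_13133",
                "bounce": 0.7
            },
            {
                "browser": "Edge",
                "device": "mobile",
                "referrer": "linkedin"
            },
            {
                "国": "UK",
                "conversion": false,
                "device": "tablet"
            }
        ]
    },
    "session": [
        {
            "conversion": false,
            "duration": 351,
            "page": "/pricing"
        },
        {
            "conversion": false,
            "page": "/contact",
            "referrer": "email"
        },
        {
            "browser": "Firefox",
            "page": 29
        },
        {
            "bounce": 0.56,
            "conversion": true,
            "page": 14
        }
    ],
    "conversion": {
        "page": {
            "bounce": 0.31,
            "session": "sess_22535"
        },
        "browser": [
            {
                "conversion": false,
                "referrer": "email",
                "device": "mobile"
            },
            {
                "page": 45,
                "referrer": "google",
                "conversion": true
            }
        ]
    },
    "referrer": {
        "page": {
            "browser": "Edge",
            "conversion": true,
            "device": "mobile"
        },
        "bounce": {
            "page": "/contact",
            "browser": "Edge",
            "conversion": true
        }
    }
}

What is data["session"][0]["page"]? "/pricing"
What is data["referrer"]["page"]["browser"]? "Edge"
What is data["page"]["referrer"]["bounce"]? 0.18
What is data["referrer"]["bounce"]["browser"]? "Edge"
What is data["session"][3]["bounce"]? 0.56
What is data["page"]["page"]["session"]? "sess_50702"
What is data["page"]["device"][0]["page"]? "/products"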